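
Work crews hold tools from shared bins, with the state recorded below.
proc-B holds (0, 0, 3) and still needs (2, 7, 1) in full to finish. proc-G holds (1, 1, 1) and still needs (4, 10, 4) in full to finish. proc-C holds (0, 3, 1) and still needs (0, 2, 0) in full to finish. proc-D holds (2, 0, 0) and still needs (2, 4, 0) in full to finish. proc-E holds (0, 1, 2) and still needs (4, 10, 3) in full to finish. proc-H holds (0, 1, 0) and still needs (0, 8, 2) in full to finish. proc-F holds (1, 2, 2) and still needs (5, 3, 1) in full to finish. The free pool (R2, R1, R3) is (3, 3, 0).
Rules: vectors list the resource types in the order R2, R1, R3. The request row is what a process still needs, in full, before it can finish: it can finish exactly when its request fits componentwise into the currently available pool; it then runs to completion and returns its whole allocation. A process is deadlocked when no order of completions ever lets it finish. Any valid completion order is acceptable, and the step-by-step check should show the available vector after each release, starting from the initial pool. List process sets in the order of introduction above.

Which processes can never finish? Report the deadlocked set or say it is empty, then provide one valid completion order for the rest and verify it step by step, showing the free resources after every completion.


The deadlocked set is proc-G and proc-E.
Key observation: once proc-C, proc-D, proc-F, proc-H, proc-B finish, the pool peaks at (6, 9, 6) — and every remaining process still needs more R1 than that.
One completion order for the rest: proc-C, proc-D, proc-F, proc-H, proc-B. Check, step by step:
  pool = (3, 3, 0)
  run proc-C (needs (0, 2, 0), free (3, 3, 0)); after release of (0, 3, 1) the pool is (3, 6, 1)
  run proc-D (needs (2, 4, 0), free (3, 6, 1)); after release of (2, 0, 0) the pool is (5, 6, 1)
  run proc-F (needs (5, 3, 1), free (5, 6, 1)); after release of (1, 2, 2) the pool is (6, 8, 3)
  run proc-H (needs (0, 8, 2), free (6, 8, 3)); after release of (0, 1, 0) the pool is (6, 9, 3)
  run proc-B (needs (2, 7, 1), free (6, 9, 3)); after release of (0, 0, 3) the pool is (6, 9, 6)
None of the blocked processes ever fits:
  blocked: proc-G wants (4, 10, 4), pool (6, 9, 6) — not enough R1
  blocked: proc-E wants (4, 10, 3), pool (6, 9, 6) — not enough R1


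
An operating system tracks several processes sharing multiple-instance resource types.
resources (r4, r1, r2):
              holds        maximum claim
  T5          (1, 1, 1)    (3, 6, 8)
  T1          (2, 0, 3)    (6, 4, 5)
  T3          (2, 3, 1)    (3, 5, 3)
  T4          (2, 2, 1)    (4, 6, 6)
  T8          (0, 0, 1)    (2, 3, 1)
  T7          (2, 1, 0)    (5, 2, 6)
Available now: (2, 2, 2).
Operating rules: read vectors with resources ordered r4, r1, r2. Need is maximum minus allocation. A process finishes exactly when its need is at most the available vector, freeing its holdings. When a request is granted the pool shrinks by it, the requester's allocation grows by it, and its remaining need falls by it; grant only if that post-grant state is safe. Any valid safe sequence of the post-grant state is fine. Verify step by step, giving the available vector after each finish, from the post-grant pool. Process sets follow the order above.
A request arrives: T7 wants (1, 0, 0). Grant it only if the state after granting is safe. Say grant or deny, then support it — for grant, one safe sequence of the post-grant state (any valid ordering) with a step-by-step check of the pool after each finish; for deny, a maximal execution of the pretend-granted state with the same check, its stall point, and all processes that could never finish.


DENY. Granting would leave the state unsafe.
Key observation: after T3, T8 the pool peaks at (3, 5, 4), and each blocked process is short somewhere: T5 on r2; T1 on r4; T4 on r2; T7 on r2.
On the post-grant state, T3, T8 is a maximal run — nothing extends it. Step-by-step check:
  pool = (1, 2, 2)
  T3 needs (1, 2, 2) <= (1, 2, 2) -> finishes; pool += (2, 3, 1) = (3, 5, 3)
  T8 needs (2, 3, 0) <= (3, 5, 3) -> finishes; pool += (0, 0, 1) = (3, 5, 4)
  T5 still needs (2, 5, 7) but only (3, 5, 4) is free — short on r2
  T1 still needs (4, 4, 2) but only (3, 5, 4) is free — short on r4
  T4 still needs (2, 4, 5) but only (3, 5, 4) is free — short on r2
  T7 still needs (2, 1, 6) but only (3, 5, 4) is free — short on r2
Had the request been granted, T5, T1, T4 and T7 could never finish.


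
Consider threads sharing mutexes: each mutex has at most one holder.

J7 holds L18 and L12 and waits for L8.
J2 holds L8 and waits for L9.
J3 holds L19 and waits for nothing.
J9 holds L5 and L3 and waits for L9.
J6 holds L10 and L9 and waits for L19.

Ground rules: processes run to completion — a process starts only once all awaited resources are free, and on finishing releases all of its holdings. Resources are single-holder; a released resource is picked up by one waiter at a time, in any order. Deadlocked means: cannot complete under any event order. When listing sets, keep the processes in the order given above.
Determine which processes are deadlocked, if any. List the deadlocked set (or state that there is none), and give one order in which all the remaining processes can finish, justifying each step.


Nothing here is deadlocked.
Key observation: the wait graph is acyclic; completion cascades from the unblocked processes through everyone else.
A valid finishing order for the others: J3, J6, J2, J9, J7.
Step-by-step check:
  J3 waits on nothing -> runs at once and releases L19
  J6 waits on L19 — all released -> runs and releases L10 and L9
  J2 waits on L9 — all released -> runs and releases L8
  J9 waits on L9 — all released -> runs and releases L5 and L3
  J7 waits on L8 — all released -> runs and releases L18 and L12


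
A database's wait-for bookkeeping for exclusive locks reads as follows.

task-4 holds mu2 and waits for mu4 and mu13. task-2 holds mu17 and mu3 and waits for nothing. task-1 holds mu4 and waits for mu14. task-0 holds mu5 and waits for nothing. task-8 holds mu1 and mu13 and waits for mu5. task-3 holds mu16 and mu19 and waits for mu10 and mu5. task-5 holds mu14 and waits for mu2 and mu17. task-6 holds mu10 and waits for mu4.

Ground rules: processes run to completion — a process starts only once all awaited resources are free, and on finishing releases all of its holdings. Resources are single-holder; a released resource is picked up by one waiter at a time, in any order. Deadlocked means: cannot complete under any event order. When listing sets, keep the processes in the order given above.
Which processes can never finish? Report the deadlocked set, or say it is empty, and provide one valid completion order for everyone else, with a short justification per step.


Deadlocked: task-4, task-1, task-3, task-5 and task-6.
Key observation: the loop task-4 -> task-1 -> task-5 -> task-4 blocks itself forever; task-3 and task-6 wait into the deadlock from upstream.
The rest can finish in the order task-2, task-0, task-8.
Verifying each step:
  task-2: no waits; runs immediately, freeing mu17 and mu3
  task-0: no waits; runs immediately, freeing mu5
  task-8 waits on mu5 — all released -> runs and releases mu1 and mu13


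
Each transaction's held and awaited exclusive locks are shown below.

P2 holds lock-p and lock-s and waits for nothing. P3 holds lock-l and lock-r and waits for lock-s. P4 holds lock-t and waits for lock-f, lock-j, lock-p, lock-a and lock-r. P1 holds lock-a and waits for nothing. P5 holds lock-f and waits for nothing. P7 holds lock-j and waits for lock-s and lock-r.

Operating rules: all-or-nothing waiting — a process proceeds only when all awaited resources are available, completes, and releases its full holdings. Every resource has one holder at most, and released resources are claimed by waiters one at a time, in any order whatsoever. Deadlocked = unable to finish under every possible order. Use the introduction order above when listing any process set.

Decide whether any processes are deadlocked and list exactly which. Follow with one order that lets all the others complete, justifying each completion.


Nothing here is deadlocked.
Key observation: the wait relation is loop-free; peeling off processes with no waits unwinds the whole state.
The rest can finish in the order P2, P3, P1, P5, P7, P4.
Verifying each step:
  P2: no waits; runs immediately, freeing lock-p and lock-s
  run P3 (all its waits — lock-s — are resolved); releases lock-l and lock-r
  P1: no waits; runs immediately, freeing lock-a
  P5: no waits; runs immediately, freeing lock-f
  run P7 (all its waits — lock-s and lock-r — are resolved); releases lock-j
  run P4 (all its waits — lock-f, lock-j, lock-p, lock-a and lock-r — are resolved); releases lock-t


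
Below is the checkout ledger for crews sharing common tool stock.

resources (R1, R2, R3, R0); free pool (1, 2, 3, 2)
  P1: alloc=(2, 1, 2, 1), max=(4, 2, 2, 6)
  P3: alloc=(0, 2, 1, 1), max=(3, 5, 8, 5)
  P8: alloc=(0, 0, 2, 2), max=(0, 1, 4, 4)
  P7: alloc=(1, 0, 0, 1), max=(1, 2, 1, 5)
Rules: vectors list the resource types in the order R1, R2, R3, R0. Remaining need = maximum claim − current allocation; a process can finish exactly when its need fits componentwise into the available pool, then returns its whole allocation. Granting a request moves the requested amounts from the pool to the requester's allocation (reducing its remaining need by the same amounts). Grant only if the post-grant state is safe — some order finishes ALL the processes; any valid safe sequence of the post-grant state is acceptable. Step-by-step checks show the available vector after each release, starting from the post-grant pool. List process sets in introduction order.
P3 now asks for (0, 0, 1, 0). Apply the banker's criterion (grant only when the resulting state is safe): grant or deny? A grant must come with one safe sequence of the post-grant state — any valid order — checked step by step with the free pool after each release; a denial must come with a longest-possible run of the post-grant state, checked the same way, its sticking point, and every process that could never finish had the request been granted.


GRANT — the state after the grant stays safe, e.g. via P8, P7, P1, P3.
Key observation: the grant leaves (1, 2, 2, 2) free — enough for P8, whose release restarts the cascade.
Step-by-step check of the post-grant state:
  pool = (1, 2, 2, 2)
  P8 needs (0, 1, 2, 2) <= (1, 2, 2, 2) -> finishes; pool += (0, 0, 2, 2) = (1, 2, 4, 4)
  P7 needs (0, 2, 1, 4) <= (1, 2, 4, 4) -> finishes; pool += (1, 0, 0, 1) = (2, 2, 4, 5)
  P1 needs (2, 1, 0, 5) <= (2, 2, 4, 5) -> finishes; pool += (2, 1, 2, 1) = (4, 3, 6, 6)
  P3 needs (3, 3, 6, 4) <= (4, 3, 6, 6) -> finishes; pool += (0, 2, 2, 1) = (4, 5, 8, 7)


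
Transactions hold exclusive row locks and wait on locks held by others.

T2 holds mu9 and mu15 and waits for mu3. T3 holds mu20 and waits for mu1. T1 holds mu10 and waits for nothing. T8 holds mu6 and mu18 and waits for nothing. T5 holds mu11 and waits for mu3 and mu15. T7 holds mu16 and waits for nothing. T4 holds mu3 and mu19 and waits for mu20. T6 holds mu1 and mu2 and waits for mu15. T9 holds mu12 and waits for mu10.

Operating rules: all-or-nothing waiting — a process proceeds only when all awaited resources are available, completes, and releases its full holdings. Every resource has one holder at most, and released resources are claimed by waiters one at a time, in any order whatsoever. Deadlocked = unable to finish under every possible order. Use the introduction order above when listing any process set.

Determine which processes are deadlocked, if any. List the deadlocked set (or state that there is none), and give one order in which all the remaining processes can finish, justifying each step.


Deadlocked set: T2, T3, T5, T4 and T6.
Key observation: the loop T2 -> T4 -> T3 -> T6 -> T2 blocks itself forever; T5 waits into the deadlock from upstream.
The rest can finish in the order T8, T1, T9, T7.
Step-by-step check:
  T8: no waits; runs immediately, freeing mu6 and mu18
  T1: no waits; runs immediately, freeing mu10
  T9 waits on mu10 — all released -> runs and releases mu12
  T7: no waits; runs immediately, freeing mu16


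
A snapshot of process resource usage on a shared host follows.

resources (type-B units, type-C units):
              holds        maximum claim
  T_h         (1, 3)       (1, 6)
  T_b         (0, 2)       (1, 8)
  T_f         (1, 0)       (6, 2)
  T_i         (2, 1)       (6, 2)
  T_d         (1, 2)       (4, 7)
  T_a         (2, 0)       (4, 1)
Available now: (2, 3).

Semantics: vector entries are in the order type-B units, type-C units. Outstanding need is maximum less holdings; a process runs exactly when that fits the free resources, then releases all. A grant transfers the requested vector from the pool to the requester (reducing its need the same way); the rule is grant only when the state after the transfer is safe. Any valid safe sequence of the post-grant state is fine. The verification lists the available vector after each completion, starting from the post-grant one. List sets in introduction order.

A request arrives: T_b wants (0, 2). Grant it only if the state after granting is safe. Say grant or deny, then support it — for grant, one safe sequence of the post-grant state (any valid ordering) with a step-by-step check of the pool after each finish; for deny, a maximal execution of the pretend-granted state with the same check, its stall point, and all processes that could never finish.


DENY: after the grant no complete ordering would exist.
Key observation: the pool after T_a, T_i, T_f is (7, 2); every surviving request exceeds it in type-C units, so progress ends there.
On the post-grant state, T_a, T_i, T_f is a maximal run — nothing extends it. Verifying each step:
  pool = (2, 1)
  T_a needs (2, 1) <= (2, 1) -> finishes; pool += (2, 0) = (4, 1)
  T_i needs (4, 1) <= (4, 1) -> finishes; pool += (2, 1) = (6, 2)
  T_f needs (5, 2) <= (6, 2) -> finishes; pool += (1, 0) = (7, 2)
  T_h still needs (0, 3) but only (7, 2) is free — short on type-C units
  T_b still needs (1, 4) but only (7, 2) is free — short on type-C units
  T_d still needs (3, 5) but only (7, 2) is free — short on type-C units
Had the request been granted, T_h, T_b and T_d could never finish.


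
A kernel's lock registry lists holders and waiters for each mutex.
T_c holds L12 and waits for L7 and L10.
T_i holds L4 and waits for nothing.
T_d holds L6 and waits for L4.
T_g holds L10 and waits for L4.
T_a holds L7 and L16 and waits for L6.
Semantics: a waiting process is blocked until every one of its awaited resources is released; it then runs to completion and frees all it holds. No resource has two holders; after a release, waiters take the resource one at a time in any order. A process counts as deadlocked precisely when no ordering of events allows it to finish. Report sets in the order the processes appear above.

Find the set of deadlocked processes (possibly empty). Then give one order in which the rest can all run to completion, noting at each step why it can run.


No process is deadlocked.
Key observation: although several processes wait, no cycle exists — each chain bottoms out at a free runner.
The rest can finish in the order T_i, T_g, T_d, T_a, T_c.
Check, step by step:
  T_i: no waits; runs immediately, freeing L4
  T_g waits on L4 — all released -> runs and releases L10
  T_d waits on L4 — all released -> runs and releases L6
  T_a waits on L6 — all released -> runs and releases L7 and L16
  T_c waits on L7 and L10 — all released -> runs and releases L12


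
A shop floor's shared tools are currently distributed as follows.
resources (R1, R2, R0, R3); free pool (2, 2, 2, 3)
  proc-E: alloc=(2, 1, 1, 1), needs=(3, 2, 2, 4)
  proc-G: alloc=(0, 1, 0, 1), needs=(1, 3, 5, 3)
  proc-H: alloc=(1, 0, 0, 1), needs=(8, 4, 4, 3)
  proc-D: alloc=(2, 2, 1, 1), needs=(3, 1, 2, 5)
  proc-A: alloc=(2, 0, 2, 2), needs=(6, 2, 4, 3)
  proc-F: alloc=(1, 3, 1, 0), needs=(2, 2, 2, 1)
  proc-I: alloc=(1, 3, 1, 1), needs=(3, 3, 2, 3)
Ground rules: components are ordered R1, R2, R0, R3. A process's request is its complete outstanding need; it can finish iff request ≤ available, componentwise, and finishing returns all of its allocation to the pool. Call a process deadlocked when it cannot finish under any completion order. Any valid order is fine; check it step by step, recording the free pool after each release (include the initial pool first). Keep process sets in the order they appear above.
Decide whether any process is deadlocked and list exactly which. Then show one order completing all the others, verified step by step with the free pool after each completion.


No process is deadlocked.
Key observation: starting with proc-F, each completion frees enough for the next — no one is permanently blocked.
A valid finishing order for the others: proc-F, proc-I, proc-E, proc-D, proc-A, proc-G, proc-H. Check, step by step:
  pool = (2, 2, 2, 3)
  proc-F: need (2, 2, 2, 1) fits (2, 2, 2, 3); releases (1, 3, 1, 0), pool now (3, 5, 3, 3)
  proc-I: need (3, 3, 2, 3) fits (3, 5, 3, 3); releases (1, 3, 1, 1), pool now (4, 8, 4, 4)
  proc-E: need (3, 2, 2, 4) fits (4, 8, 4, 4); releases (2, 1, 1, 1), pool now (6, 9, 5, 5)
  proc-D: need (3, 1, 2, 5) fits (6, 9, 5, 5); releases (2, 2, 1, 1), pool now (8, 11, 6, 6)
  proc-A: need (6, 2, 4, 3) fits (8, 11, 6, 6); releases (2, 0, 2, 2), pool now (10, 11, 8, 8)
  proc-G: need (1, 3, 5, 3) fits (10, 11, 8, 8); releases (0, 1, 0, 1), pool now (10, 12, 8, 9)
  proc-H: need (8, 4, 4, 3) fits (10, 12, 8, 9); releases (1, 0, 0, 1), pool now (11, 12, 8, 10)


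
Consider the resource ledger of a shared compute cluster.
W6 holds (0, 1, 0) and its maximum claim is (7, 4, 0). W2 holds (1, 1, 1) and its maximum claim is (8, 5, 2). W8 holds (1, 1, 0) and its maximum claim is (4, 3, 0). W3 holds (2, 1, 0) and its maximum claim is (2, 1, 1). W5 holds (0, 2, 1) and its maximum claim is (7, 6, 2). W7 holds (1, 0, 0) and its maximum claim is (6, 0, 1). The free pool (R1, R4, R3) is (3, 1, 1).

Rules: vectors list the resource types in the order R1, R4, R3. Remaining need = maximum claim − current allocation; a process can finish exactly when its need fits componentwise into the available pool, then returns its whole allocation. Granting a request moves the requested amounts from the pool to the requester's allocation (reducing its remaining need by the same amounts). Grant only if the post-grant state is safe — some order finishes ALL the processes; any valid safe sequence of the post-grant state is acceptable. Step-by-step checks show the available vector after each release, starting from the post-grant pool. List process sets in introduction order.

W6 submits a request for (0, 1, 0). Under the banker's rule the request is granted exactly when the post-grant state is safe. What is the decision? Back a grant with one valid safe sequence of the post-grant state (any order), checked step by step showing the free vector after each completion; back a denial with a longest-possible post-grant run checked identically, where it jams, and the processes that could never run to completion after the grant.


DENY — the pretend-granted state is unsafe.
Key observation: the pool after W3, W7 is (6, 1, 1); every surviving request exceeds it in R4, so progress ends there.
On the post-grant state, W3, W7 is a maximal run — nothing extends it. Verifying each step:
  pool = (3, 0, 1)
  W3: need (0, 0, 1) fits (3, 0, 1); releases (2, 1, 0), pool now (5, 1, 1)
  W7: need (5, 0, 1) fits (5, 1, 1); releases (1, 0, 0), pool now (6, 1, 1)
  W6 cannot run: need (7, 2, 0) vs free (6, 1, 1) (insufficient R1 and R4)
  W2 cannot run: need (7, 4, 1) vs free (6, 1, 1) (insufficient R1 and R4)
  W8 cannot run: need (3, 2, 0) vs free (6, 1, 1) (insufficient R4)
  W5 cannot run: need (7, 4, 1) vs free (6, 1, 1) (insufficient R1 and R4)
Had the request been granted, W6, W2, W8 and W5 could never finish.


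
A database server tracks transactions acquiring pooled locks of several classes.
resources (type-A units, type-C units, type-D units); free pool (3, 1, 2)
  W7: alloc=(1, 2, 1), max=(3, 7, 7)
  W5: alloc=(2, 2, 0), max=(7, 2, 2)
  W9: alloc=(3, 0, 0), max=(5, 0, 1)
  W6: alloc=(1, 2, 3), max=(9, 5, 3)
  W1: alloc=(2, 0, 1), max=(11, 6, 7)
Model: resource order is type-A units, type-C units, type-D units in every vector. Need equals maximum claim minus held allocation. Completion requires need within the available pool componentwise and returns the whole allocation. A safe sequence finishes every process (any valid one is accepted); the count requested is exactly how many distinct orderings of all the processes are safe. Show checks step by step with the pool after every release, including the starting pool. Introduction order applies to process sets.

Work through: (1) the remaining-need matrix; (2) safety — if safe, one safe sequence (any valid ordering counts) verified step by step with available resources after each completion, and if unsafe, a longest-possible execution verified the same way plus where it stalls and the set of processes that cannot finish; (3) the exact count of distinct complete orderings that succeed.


(1) Need matrix, components ordered type-A units, type-C units, type-D units:
  W7: (2, 5, 6)
  W5: (5, 0, 2)
  W9: (2, 0, 1)
  W6: (8, 3, 0)
  W1: (9, 6, 6)
(2) The state is UNSAFE.
Key observation: once W9, W5, W6 finish, the pool peaks at (9, 5, 5) — and every remaining process still needs more type-D units than that.
Going as far as possible: W9, W5, W6; after that, nothing fits. Step-by-step check:
  pool = (3, 1, 2)
  W9 needs (2, 0, 1) <= (3, 1, 2) -> finishes; pool += (3, 0, 0) = (6, 1, 2)
  W5 needs (5, 0, 2) <= (6, 1, 2) -> finishes; pool += (2, 2, 0) = (8, 3, 2)
  W6 needs (8, 3, 0) <= (8, 3, 2) -> finishes; pool += (1, 2, 3) = (9, 5, 5)
  blocked: W7 wants (2, 5, 6), pool (9, 5, 5) — not enough type-D units
  blocked: W1 wants (9, 6, 6), pool (9, 5, 5) — not enough type-C units and type-D units
Never able to finish: W7 and W1.
(3) Precisely 0 of the possible complete orderings are safe sequences.


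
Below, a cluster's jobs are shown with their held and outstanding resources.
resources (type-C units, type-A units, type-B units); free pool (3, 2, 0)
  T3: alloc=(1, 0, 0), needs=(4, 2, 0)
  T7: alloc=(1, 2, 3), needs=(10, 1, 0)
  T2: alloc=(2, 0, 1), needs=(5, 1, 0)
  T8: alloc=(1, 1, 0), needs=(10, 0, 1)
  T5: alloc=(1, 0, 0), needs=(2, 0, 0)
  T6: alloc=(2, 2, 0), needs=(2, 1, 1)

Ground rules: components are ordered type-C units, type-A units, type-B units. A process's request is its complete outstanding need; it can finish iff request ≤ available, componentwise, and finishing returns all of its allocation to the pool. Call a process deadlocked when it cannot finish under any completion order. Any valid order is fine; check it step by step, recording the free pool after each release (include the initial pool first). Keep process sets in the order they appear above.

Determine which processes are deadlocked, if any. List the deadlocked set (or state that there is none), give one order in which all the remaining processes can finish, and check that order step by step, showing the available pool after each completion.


Deadlocked set: T7 and T8.
Key observation: once T5, T3, T2, T6 finish, the pool peaks at (9, 4, 1) — and every remaining process still needs more type-C units than that.
The rest can finish in the order T5, T3, T2, T6. Step-by-step check:
  pool = (3, 2, 0)
  T5 needs (2, 0, 0) <= (3, 2, 0) -> finishes; pool += (1, 0, 0) = (4, 2, 0)
  T3 needs (4, 2, 0) <= (4, 2, 0) -> finishes; pool += (1, 0, 0) = (5, 2, 0)
  T2 needs (5, 1, 0) <= (5, 2, 0) -> finishes; pool += (2, 0, 1) = (7, 2, 1)
  T6 needs (2, 1, 1) <= (7, 2, 1) -> finishes; pool += (2, 2, 0) = (9, 4, 1)
None of the blocked processes ever fits:
  blocked: T7 wants (10, 1, 0), pool (9, 4, 1) — not enough type-C units
  blocked: T8 wants (10, 0, 1), pool (9, 4, 1) — not enough type-C units


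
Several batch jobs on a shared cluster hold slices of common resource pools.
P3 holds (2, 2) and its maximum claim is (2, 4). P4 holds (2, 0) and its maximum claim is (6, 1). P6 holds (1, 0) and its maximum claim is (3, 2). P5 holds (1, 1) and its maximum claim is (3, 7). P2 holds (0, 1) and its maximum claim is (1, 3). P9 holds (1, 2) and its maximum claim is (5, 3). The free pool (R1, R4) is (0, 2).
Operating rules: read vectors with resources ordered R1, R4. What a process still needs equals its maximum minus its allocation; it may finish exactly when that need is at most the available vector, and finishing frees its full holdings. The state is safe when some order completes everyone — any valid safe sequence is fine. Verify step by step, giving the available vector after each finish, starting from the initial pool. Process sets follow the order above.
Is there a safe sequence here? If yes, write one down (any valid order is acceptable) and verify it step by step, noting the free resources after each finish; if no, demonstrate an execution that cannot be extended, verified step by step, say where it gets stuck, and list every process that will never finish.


UNSAFE.
Key observation: after P3, P6, P2 the pool peaks at (3, 5), and each blocked process is short somewhere: P4 on R1; P5 on R4; P9 on R1.
Going as far as possible: P3, P6, P2; after that, nothing fits. Step-by-step check:
  pool = (0, 2)
  P3: need (0, 2) fits (0, 2); releases (2, 2), pool now (2, 4)
  P6: need (2, 2) fits (2, 4); releases (1, 0), pool now (3, 4)
  P2: need (1, 2) fits (3, 4); releases (0, 1), pool now (3, 5)
  P4 still needs (4, 1) but only (3, 5) is free — short on R1
  P5 still needs (2, 6) but only (3, 5) is free — short on R4
  P9 still needs (4, 1) but only (3, 5) is free — short on R1
Processes that can never finish: P4, P5 and P9.


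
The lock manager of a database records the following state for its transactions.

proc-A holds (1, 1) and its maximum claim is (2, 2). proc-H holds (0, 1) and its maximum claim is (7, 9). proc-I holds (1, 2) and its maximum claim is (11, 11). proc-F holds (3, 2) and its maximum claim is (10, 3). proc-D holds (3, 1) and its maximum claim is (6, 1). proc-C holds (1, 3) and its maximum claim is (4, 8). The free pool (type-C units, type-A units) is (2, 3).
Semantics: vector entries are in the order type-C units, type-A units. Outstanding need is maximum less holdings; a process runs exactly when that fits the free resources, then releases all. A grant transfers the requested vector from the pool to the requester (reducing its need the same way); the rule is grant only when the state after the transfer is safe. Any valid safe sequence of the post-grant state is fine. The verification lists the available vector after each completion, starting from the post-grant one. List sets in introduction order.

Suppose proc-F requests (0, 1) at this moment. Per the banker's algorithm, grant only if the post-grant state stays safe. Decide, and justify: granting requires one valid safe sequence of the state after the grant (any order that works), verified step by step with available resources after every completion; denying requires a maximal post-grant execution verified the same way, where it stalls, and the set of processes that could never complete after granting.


DENY. Granting would leave the state unsafe.
Key observation: after proc-A, proc-D the pool peaks at (6, 4), and each blocked process is short somewhere: proc-H on type-C units, type-A units; proc-I on type-C units, type-A units; proc-F on type-C units; proc-C on type-A units.
Pretend the grant happened; the run proc-A, proc-D goes as far as possible. Walking it through:
  pool = (2, 2)
  run proc-A (needs (1, 1), free (2, 2)); after release of (1, 1) the pool is (3, 3)
  run proc-D (needs (3, 0), free (3, 3)); after release of (3, 1) the pool is (6, 4)
  proc-H still needs (7, 8) but only (6, 4) is free — short on type-C units and type-A units
  proc-I still needs (10, 9) but only (6, 4) is free — short on type-C units and type-A units
  proc-F still needs (7, 0) but only (6, 4) is free — short on type-C units
  proc-C still needs (3, 5) but only (6, 4) is free — short on type-A units
Post-grant, the permanently blocked set is proc-H, proc-I, proc-F and proc-C.


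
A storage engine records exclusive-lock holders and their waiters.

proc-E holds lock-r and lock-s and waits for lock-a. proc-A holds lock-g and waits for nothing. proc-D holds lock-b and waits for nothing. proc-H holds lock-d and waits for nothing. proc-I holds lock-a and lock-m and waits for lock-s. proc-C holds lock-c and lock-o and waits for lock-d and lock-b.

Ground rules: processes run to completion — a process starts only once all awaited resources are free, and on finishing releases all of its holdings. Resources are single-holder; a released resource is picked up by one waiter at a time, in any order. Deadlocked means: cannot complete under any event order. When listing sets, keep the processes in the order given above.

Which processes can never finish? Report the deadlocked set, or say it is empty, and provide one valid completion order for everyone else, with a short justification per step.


The deadlocked set is proc-E and proc-I.
Key observation: the loop proc-E -> proc-I -> proc-E blocks itself forever; no other process is dragged down with it.
The rest can finish in the order proc-D, proc-H, proc-A, proc-C.
Walking it through:
  proc-D: no waits; runs immediately, freeing lock-b
  proc-H: no waits; runs immediately, freeing lock-d
  proc-A: no waits; runs immediately, freeing lock-g
  run proc-C (all its waits — lock-d and lock-b — are resolved); releases lock-c and lock-o


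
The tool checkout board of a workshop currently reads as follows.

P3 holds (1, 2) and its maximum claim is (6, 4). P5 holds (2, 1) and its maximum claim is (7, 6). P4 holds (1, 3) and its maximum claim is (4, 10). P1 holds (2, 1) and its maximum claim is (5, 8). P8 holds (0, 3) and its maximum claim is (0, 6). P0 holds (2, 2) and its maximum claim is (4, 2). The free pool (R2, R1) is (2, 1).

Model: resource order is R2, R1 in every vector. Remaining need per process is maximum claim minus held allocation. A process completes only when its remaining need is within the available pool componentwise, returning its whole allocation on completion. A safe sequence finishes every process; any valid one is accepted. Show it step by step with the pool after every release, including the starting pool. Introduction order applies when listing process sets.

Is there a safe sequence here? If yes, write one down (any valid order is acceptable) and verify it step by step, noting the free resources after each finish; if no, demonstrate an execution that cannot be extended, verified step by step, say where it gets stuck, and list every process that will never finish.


The state is UNSAFE.
Key observation: after P0, P8 the pool peaks at (4, 6), and each blocked process is short somewhere: P3 on R2; P5 on R2; P4 on R1; P1 on R1.
The run P0, P8 cannot be extended any further. Verifying each step:
  pool = (2, 1)
  P0 needs (2, 0) <= (2, 1) -> finishes; pool += (2, 2) = (4, 3)
  P8 needs (0, 3) <= (4, 3) -> finishes; pool += (0, 3) = (4, 6)
  P3 cannot run: need (5, 2) vs free (4, 6) (insufficient R2)
  P5 cannot run: need (5, 5) vs free (4, 6) (insufficient R2)
  P4 cannot run: need (3, 7) vs free (4, 6) (insufficient R1)
  P1 cannot run: need (3, 7) vs free (4, 6) (insufficient R1)
Processes that can never finish: P3, P5, P4 and P1.


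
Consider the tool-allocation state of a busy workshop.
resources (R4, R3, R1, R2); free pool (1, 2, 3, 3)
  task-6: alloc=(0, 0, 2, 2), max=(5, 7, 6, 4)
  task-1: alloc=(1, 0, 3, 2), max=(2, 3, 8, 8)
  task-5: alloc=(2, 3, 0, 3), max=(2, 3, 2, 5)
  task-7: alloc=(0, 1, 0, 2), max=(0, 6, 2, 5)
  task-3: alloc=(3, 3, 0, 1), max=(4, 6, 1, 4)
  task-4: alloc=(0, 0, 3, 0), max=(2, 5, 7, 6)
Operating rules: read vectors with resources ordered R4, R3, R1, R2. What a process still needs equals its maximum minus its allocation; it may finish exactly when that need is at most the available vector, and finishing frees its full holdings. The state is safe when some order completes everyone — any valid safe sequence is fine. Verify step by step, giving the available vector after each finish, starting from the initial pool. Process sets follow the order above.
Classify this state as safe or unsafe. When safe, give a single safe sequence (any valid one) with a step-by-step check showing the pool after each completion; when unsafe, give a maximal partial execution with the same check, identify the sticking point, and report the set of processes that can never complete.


The state is UNSAFE.
Key observation: the pool after task-5, task-3, task-7 is (6, 9, 3, 9); every surviving request exceeds it in R1, so progress ends there.
A maximal execution: task-5, task-3, task-7 — then nothing else fits. Step-by-step check:
  pool = (1, 2, 3, 3)
  task-5 needs (0, 0, 2, 2) <= (1, 2, 3, 3) -> finishes; pool += (2, 3, 0, 3) = (3, 5, 3, 6)
  task-3 needs (1, 3, 1, 3) <= (3, 5, 3, 6) -> finishes; pool += (3, 3, 0, 1) = (6, 8, 3, 7)
  task-7 needs (0, 5, 2, 3) <= (6, 8, 3, 7) -> finishes; pool += (0, 1, 0, 2) = (6, 9, 3, 9)
  task-6 still needs (5, 7, 4, 2) but only (6, 9, 3, 9) is free — short on R1
  task-1 still needs (1, 3, 5, 6) but only (6, 9, 3, 9) is free — short on R1
  task-4 still needs (2, 5, 4, 6) but only (6, 9, 3, 9) is free — short on R1
Processes that can never finish: task-6, task-1 and task-4.


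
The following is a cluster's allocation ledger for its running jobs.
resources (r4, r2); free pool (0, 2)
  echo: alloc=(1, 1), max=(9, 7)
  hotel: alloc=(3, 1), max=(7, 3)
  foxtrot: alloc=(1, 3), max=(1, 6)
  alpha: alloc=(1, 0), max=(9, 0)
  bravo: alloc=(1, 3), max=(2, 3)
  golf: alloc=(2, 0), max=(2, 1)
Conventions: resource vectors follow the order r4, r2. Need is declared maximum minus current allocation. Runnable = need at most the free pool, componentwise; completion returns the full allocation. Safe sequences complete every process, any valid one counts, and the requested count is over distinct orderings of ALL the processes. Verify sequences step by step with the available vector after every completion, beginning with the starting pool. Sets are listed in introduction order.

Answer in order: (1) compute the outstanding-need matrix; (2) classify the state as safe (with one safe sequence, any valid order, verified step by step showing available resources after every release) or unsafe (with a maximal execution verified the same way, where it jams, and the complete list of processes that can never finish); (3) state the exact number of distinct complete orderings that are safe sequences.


(1) Need matrix, components ordered r4, r2:
  echo: (8, 6)
  hotel: (4, 2)
  foxtrot: (0, 3)
  alpha: (8, 0)
  bravo: (1, 0)
  golf: (0, 1)
(2) UNSAFE.
Key observation: once golf, bravo, foxtrot, hotel finish, the pool peaks at (7, 9) — and every remaining process still needs more r4 than that.
Going as far as possible: golf, bravo, foxtrot, hotel; after that, nothing fits. Verifying each step:
  pool = (0, 2)
  golf needs (0, 1) <= (0, 2) -> finishes; pool += (2, 0) = (2, 2)
  bravo needs (1, 0) <= (2, 2) -> finishes; pool += (1, 3) = (3, 5)
  foxtrot needs (0, 3) <= (3, 5) -> finishes; pool += (1, 3) = (4, 8)
  hotel needs (4, 2) <= (4, 8) -> finishes; pool += (3, 1) = (7, 9)
  echo still needs (8, 6) but only (7, 9) is free — short on r4
  alpha still needs (8, 0) but only (7, 9) is free — short on r4
Permanently blocked: echo and alpha.
(3) The exact count: 0 of the possible complete orderings are safe sequences.


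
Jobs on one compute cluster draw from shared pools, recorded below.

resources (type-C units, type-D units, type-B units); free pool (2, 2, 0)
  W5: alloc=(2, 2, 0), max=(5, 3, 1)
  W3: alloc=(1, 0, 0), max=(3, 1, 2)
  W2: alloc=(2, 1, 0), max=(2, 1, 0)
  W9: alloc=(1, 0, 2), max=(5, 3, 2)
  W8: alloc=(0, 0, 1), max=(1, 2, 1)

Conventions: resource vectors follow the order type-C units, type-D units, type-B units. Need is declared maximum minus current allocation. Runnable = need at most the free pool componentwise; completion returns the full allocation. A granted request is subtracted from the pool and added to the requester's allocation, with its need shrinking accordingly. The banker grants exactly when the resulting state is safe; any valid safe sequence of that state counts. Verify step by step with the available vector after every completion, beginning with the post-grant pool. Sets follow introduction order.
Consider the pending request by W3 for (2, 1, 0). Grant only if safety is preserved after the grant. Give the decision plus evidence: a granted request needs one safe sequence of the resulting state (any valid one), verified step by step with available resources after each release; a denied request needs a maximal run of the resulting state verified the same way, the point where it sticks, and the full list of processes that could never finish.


DENY. Granting would leave the state unsafe.
Key observation: after W2, W8 the pool peaks at (2, 2, 1), and each blocked process is short somewhere: W5 on type-C units; W3 on type-B units; W9 on type-C units, type-D units.
After a pretend grant, a maximal execution: W2, W8 — then nothing else fits. Verifying each step:
  pool = (0, 1, 0)
  W2 needs (0, 0, 0) <= (0, 1, 0) -> finishes; pool += (2, 1, 0) = (2, 2, 0)
  W8 needs (1, 2, 0) <= (2, 2, 0) -> finishes; pool += (0, 0, 1) = (2, 2, 1)
  W5 cannot run: need (3, 1, 1) vs free (2, 2, 1) (insufficient type-C units)
  W3 cannot run: need (0, 0, 2) vs free (2, 2, 1) (insufficient type-B units)
  W9 cannot run: need (4, 3, 0) vs free (2, 2, 1) (insufficient type-C units and type-D units)
Processes that could never finish after the grant: W5, W3 and W9.


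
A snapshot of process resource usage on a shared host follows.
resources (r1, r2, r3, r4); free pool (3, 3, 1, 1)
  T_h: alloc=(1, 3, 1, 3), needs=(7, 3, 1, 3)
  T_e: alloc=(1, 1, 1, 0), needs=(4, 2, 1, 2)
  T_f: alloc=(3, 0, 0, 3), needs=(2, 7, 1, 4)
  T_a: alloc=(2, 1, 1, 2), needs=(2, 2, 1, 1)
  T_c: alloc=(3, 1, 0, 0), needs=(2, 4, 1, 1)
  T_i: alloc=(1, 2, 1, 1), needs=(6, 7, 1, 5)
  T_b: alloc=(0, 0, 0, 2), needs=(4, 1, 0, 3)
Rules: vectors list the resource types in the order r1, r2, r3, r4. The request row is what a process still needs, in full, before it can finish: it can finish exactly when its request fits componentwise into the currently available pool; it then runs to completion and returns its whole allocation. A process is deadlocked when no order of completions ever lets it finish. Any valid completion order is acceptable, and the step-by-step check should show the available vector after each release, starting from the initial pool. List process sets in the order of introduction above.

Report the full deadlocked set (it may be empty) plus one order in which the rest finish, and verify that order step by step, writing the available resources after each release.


Nothing here is deadlocked.
Key observation: no deadlock: T_a fits now, and the freed resources carry the rest through.
One completion order for the rest: T_a, T_e, T_c, T_h, T_b, T_f, T_i. Walking it through:
  pool = (3, 3, 1, 1)
  run T_a (needs (2, 2, 1, 1), free (3, 3, 1, 1)); after release of (2, 1, 1, 2) the pool is (5, 4, 2, 3)
  run T_e (needs (4, 2, 1, 2), free (5, 4, 2, 3)); after release of (1, 1, 1, 0) the pool is (6, 5, 3, 3)
  run T_c (needs (2, 4, 1, 1), free (6, 5, 3, 3)); after release of (3, 1, 0, 0) the pool is (9, 6, 3, 3)
  run T_h (needs (7, 3, 1, 3), free (9, 6, 3, 3)); after release of (1, 3, 1, 3) the pool is (10, 9, 4, 6)
  run T_b (needs (4, 1, 0, 3), free (10, 9, 4, 6)); after release of (0, 0, 0, 2) the pool is (10, 9, 4, 8)
  run T_f (needs (2, 7, 1, 4), free (10, 9, 4, 8)); after release of (3, 0, 0, 3) the pool is (13, 9, 4, 11)
  run T_i (needs (6, 7, 1, 5), free (13, 9, 4, 11)); after release of (1, 2, 1, 1) the pool is (14, 11, 5, 12)


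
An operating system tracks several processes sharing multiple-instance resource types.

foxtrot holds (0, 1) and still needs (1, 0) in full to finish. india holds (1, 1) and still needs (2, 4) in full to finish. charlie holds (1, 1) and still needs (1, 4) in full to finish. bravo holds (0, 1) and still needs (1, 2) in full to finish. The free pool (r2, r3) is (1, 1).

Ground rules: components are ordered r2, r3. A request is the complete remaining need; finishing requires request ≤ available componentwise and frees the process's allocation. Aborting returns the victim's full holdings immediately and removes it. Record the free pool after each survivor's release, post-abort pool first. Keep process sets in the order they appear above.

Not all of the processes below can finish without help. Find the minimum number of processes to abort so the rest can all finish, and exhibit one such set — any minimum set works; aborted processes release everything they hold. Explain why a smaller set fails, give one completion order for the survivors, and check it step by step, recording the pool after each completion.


Abort charlie.
Key observation: no ordering could ever have run india before the abort of charlie; with (1, 1) back in the pool it fits at step 3.
Minimality: the empty abort set fails — the state is deadlocked as it stands.
The survivors complete as bravo, foxtrot, india. Walking it through (starting from the post-abort pool):
  pool = (2, 2)
  run bravo (needs (1, 2), free (2, 2)); after release of (0, 1) the pool is (2, 3)
  run foxtrot (needs (1, 0), free (2, 3)); after release of (0, 1) the pool is (2, 4)
  run india (needs (2, 4), free (2, 4)); after release of (1, 1) the pool is (3, 5)
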